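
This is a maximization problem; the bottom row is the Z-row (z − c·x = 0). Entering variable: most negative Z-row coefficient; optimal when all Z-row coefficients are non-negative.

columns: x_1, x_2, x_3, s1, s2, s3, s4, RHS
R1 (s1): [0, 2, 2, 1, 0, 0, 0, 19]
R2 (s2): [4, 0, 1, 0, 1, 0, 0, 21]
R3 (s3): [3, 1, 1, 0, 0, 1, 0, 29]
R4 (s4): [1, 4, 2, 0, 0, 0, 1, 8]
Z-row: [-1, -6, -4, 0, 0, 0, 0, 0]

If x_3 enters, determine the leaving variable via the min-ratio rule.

Column x_3 entries and ratios — s1: 19/2 = 19/2; s2: 21/1 = 21; s3: 29/1 = 29; s4: 8/2 = 4.
Smallest ratio is 4 in the row of s4, so s4 leaves.

s4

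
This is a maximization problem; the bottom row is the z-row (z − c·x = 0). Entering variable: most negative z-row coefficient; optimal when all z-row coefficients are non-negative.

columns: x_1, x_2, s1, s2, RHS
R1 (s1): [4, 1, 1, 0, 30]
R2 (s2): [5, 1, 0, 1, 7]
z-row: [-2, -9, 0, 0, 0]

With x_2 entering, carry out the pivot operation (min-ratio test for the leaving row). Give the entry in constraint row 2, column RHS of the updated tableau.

7

Ratio test on column x_2 — row 1: 30/1 = 30; row 2: 7/1 = 7. Minimum is 7 at row 2 (s2 leaves); pivot element 1.
Divide row 2 by 1; eliminate column x_2 from the other rows.
In the new row 2, the RHS entry is the old entry divided by the pivot: 7/1 = 7.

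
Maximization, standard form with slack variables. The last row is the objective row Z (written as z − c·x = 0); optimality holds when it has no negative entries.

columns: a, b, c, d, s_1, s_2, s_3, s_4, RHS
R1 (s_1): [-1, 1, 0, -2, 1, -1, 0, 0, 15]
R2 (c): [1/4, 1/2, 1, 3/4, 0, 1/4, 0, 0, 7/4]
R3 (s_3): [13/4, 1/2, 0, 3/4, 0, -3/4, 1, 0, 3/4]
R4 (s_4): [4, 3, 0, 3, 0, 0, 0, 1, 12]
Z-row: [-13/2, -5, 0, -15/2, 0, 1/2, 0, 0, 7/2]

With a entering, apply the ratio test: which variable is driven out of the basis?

s_3

Column a entries and ratios — s_1: -1 ≤ 0, skip; c: (7/4)/(1/4) = 7; s_3: (3/4)/(13/4) = 3/13; s_4: 12/4 = 3.
Smallest ratio is 3/13 in the row of s_3, so s_3 leaves.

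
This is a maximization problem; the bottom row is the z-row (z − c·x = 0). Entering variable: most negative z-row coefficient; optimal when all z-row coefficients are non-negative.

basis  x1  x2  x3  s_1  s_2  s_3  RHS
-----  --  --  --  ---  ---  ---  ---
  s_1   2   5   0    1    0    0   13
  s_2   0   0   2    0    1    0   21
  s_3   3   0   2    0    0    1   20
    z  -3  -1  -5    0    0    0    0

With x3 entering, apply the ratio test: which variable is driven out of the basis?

s_3

Column x3 entries and ratios — s_1: 0 ≤ 0, skip; s_2: 21/2 = 21/2; s_3: 20/2 = 10.
Smallest ratio is 10 in the row of s_3, so s_3 leaves.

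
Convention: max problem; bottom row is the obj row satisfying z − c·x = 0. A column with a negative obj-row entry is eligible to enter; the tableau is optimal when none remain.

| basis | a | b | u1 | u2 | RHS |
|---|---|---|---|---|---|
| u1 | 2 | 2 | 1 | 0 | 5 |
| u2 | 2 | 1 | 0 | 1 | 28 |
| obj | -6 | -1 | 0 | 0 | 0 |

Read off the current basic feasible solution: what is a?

a is not in the basis, so in the current basic feasible solution a = 0.

0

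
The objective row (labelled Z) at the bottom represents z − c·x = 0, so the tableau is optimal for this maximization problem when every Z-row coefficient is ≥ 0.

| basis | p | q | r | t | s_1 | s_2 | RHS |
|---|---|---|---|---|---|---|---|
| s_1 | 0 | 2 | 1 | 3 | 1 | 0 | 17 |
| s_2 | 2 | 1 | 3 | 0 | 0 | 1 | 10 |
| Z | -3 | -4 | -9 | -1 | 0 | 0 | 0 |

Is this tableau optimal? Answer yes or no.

no

The Z-row has a negative entry -9 in column r, so it is not optimal.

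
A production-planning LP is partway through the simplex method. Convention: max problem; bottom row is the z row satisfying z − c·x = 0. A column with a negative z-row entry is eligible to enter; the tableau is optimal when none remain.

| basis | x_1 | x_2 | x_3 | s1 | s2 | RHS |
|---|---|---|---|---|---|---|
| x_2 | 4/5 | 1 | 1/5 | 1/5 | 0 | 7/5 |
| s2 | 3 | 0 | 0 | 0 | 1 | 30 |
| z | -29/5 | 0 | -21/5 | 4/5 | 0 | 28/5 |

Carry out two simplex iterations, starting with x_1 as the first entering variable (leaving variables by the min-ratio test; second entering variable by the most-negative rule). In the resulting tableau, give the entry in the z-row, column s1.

5

Ratio test on column x_1 — row 1: (7/5)/(4/5) = 7/4; row 2: 30/3 = 10. Minimum is 7/4 at row 1 (x_2 leaves); pivot element 4/5.
Divide row 1 by 4/5; eliminate column x_1 from the other rows.
Second iteration: most negative z-row entry is -11/4 in column x_3, so x_3 enters.
Ratio test on column x_3 — row 1: (7/4)/(1/4) = 7; row 2: entry -3/4 ≤ 0. Minimum is 7 at row 1 (x_1 leaves); pivot element 1/4.
Divide row 1 by 1/4; eliminate column x_3 from the other rows.
After both pivots, the entry at the z-row, column s1 is 5.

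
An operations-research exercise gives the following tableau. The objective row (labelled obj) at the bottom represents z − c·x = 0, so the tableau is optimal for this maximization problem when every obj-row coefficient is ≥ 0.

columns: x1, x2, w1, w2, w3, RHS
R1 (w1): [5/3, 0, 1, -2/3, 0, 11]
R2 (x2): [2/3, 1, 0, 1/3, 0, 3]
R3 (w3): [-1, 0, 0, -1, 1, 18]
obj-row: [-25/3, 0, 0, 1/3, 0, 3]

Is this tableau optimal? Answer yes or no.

The obj-row has a negative entry -25/3 in column x1, so it is not optimal.

no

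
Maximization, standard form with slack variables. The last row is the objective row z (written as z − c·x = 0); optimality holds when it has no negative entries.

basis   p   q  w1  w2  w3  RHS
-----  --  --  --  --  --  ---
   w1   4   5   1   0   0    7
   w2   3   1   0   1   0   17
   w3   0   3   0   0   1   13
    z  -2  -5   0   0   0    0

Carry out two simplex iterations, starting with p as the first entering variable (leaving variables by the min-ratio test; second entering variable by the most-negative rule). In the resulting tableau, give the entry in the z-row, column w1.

Ratio test on column p — row 1: 7/4 = 7/4; row 2: 17/3 = 17/3; row 3: entry 0 ≤ 0. Minimum is 7/4 at row 1 (w1 leaves); pivot element 4.
Divide row 1 by 4; eliminate column p from the other rows.
Second iteration: most negative z-row entry is -5/2 in column q, so q enters.
Ratio test on column q — row 1: (7/4)/(5/4) = 7/5; row 2: entry -11/4 ≤ 0; row 3: 13/3 = 13/3. Minimum is 7/5 at row 1 (p leaves); pivot element 5/4.
Divide row 1 by 5/4; eliminate column q from the other rows.
After both pivots, the entry at the z-row, column w1 is 1.

1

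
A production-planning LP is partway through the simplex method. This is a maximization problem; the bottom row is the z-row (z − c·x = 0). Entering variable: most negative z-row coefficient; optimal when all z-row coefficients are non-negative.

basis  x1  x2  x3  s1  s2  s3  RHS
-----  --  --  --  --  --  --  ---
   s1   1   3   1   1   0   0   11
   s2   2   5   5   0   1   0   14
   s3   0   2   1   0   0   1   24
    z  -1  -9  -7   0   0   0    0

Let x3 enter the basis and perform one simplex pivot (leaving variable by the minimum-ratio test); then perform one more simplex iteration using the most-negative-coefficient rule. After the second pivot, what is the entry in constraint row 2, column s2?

1/5

Ratio test on column x3 — row 1: 11/1 = 11; row 2: 14/5 = 14/5; row 3: 24/1 = 24. Minimum is 14/5 at row 2 (s2 leaves); pivot element 5.
Divide row 2 by 5; eliminate column x3 from the other rows.
Second iteration: most negative z-row entry is -2 in column x2, so x2 enters.
Ratio test on column x2 — row 1: (41/5)/2 = 41/10; row 2: (14/5)/1 = 14/5; row 3: (106/5)/1 = 106/5. Minimum is 14/5 at row 2 (x3 leaves); pivot element 1.
Divide row 2 by 1; eliminate column x2 from the other rows.
After both pivots, the entry at constraint row 2, column s2 is 1/5.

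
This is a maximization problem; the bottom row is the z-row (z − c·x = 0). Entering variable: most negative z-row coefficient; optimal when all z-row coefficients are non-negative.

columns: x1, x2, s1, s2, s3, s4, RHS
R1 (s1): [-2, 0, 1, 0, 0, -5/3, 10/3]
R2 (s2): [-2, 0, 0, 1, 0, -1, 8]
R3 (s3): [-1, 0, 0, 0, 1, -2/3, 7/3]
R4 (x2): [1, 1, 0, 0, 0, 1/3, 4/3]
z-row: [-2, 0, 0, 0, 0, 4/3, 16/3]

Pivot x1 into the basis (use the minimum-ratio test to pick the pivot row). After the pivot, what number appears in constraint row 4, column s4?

1/3

Ratio test on column x1 — row 1: entry -2 ≤ 0; row 2: entry -2 ≤ 0; row 3: entry -1 ≤ 0; row 4: (4/3)/1 = 4/3. Minimum is 4/3 at row 4 (x2 leaves); pivot element 1.
Divide row 4 by 1; eliminate column x1 from the other rows.
In the new row 4, the s4 entry is the old entry divided by the pivot: (1/3)/1 = 1/3.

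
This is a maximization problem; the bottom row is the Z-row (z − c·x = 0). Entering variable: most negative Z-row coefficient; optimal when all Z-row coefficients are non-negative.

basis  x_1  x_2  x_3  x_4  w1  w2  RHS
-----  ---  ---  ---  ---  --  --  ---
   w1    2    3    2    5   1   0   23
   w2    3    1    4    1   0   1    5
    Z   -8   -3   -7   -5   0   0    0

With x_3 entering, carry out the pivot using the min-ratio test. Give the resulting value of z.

Ratio test on column x_3 — row 1: 23/2 = 23/2; row 2: 5/4 = 5/4. Minimum is 5/4 at row 2 (w2 leaves); pivot element 4.
Pivot on row 2; the Z-row RHS becomes 0 − (-7)·(5/4) = 35/4.

35/4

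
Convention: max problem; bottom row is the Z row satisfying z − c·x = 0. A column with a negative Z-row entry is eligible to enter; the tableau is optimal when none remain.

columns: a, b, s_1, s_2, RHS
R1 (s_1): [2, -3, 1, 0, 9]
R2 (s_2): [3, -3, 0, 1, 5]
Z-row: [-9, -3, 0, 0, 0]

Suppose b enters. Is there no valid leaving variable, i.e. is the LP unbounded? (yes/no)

yes

Every constraint-row entry in column b is ≤ 0, so increasing b is unbounded.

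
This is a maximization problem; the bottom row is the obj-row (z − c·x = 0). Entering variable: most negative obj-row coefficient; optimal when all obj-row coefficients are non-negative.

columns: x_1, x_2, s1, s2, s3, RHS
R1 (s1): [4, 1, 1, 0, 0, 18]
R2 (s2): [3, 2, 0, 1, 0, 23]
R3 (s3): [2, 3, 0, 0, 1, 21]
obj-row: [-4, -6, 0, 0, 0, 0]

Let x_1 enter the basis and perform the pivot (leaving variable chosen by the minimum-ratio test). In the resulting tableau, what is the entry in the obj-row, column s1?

Ratio test on column x_1 — row 1: 18/4 = 9/2; row 2: 23/3 = 23/3; row 3: 21/2 = 21/2. Minimum is 9/2 at row 1 (s1 leaves); pivot element 4.
Divide row 1 by 4; eliminate column x_1 from the other rows.
obj-row update in column s1: 0 − (-4)·(1/4) = 1.

1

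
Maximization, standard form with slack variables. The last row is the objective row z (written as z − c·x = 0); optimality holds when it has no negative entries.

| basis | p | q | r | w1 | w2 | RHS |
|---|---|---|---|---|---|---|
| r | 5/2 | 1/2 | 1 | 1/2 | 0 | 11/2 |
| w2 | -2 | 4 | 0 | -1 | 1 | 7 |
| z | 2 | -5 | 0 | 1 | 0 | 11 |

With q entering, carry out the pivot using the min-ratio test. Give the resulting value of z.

79/4

Ratio test on column q — row 1: (11/2)/(1/2) = 11; row 2: 7/4 = 7/4. Minimum is 7/4 at row 2 (w2 leaves); pivot element 4.
Pivot on row 2; the z-row RHS becomes 11 − (-5)·(7/4) = 79/4.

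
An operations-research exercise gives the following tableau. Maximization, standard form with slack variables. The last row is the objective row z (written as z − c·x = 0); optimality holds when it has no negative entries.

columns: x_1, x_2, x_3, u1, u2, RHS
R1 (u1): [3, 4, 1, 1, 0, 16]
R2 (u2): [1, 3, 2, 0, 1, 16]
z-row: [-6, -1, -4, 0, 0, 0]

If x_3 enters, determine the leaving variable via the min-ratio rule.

u2

Column x_3 entries and ratios — u1: 16/1 = 16; u2: 16/2 = 8.
Smallest ratio is 8 in the row of u2, so u2 leaves.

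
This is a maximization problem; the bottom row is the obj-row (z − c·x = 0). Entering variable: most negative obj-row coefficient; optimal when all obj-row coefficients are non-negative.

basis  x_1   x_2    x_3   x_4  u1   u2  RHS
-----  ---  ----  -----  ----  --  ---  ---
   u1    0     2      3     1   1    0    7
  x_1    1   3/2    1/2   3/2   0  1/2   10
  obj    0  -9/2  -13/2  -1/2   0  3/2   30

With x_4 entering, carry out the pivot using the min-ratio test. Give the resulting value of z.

100/3

Ratio test on column x_4 — row 1: 7/1 = 7; row 2: 10/(3/2) = 20/3. Minimum is 20/3 at row 2 (x_1 leaves); pivot element 3/2.
Pivot on row 2; the obj-row RHS becomes 30 − (-1/2)·(20/3) = 100/3.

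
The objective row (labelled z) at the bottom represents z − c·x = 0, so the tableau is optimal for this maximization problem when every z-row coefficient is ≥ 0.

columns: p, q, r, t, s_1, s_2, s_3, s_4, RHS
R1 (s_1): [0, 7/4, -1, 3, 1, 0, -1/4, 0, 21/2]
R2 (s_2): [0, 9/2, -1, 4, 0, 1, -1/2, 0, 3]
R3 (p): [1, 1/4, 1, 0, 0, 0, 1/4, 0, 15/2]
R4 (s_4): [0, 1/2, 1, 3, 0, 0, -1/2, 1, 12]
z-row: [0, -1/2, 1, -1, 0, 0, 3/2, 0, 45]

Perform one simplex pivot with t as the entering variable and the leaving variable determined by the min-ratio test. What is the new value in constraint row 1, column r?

-1/4

Ratio test on column t — row 1: (21/2)/3 = 7/2; row 2: 3/4 = 3/4; row 3: entry 0 ≤ 0; row 4: 12/3 = 4. Minimum is 3/4 at row 2 (s_2 leaves); pivot element 4.
Divide row 2 by 4; eliminate column t from the other rows.
Row 1 update in column r: -1 − 3·(-1/4) = -1/4.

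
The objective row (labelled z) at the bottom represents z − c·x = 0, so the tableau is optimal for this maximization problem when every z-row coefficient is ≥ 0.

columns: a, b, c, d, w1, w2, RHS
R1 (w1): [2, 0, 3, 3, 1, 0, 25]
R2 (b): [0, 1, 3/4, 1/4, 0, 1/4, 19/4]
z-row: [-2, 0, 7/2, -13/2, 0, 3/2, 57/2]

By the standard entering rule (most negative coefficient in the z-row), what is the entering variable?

Negative z-row entries: a: -2, d: -13/2.
The most negative is -13/2 in column d, so d enters.

d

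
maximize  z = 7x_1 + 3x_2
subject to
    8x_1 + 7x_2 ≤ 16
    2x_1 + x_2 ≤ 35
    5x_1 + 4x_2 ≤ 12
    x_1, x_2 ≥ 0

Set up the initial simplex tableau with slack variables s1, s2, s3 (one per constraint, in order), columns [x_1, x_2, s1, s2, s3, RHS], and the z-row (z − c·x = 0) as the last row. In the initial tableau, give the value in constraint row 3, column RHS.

The RHS of constraint 3 is b_3 = 12.

12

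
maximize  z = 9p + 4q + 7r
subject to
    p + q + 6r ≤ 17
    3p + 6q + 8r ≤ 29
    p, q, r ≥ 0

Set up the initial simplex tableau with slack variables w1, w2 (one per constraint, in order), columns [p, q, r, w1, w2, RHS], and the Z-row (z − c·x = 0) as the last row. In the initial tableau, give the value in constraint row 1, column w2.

Slack w2 belongs to constraint 2; its column is the unit vector e_2, so the entry in row 1 is 0.

0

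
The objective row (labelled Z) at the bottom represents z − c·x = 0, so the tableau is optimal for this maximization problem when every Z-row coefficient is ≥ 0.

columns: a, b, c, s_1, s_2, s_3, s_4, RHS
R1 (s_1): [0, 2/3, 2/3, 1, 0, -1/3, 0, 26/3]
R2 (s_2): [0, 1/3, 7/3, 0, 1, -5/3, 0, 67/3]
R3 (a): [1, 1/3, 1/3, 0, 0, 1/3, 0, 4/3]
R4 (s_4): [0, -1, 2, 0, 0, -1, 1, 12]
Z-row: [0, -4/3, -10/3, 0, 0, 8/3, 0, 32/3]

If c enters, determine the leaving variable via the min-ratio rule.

a

Column c entries and ratios — s_1: (26/3)/(2/3) = 13; s_2: (67/3)/(7/3) = 67/7; a: (4/3)/(1/3) = 4; s_4: 12/2 = 6.
Smallest ratio is 4 in the row of a, so a leaves.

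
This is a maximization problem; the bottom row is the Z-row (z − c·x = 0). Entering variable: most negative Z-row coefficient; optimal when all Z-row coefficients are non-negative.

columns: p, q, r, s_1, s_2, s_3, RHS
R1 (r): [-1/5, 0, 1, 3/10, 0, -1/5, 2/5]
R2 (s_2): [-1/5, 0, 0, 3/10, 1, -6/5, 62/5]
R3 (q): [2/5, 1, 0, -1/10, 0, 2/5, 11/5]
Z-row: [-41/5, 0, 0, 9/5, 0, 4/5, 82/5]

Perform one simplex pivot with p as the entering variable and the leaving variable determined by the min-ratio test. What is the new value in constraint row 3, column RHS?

11/2

Ratio test on column p — row 1: entry -1/5 ≤ 0; row 2: entry -1/5 ≤ 0; row 3: (11/5)/(2/5) = 11/2. Minimum is 11/2 at row 3 (q leaves); pivot element 2/5.
Divide row 3 by 2/5; eliminate column p from the other rows.
In the new row 3, the RHS entry is the old entry divided by the pivot: (11/5)/(2/5) = 11/2.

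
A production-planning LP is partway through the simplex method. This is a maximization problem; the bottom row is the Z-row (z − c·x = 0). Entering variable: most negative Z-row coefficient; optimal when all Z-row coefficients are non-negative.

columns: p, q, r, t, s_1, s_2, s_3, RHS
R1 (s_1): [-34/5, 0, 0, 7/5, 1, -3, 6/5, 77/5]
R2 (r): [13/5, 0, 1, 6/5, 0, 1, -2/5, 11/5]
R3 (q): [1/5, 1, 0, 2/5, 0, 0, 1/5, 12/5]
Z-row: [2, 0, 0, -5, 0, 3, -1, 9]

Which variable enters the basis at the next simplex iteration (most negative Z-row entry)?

t

Negative Z-row entries: t: -5, s_3: -1.
The most negative is -5 in column t, so t enters.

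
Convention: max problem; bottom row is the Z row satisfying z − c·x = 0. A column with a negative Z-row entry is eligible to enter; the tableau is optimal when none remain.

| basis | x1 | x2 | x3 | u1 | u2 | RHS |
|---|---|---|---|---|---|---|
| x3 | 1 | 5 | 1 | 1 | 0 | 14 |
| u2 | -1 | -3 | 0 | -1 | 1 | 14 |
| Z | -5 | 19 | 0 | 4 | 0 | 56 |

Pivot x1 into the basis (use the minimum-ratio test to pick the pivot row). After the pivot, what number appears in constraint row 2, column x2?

2

Ratio test on column x1 — row 1: 14/1 = 14; row 2: entry -1 ≤ 0. Minimum is 14 at row 1 (x3 leaves); pivot element 1.
Divide row 1 by 1; eliminate column x1 from the other rows.
Row 2 update in column x2: -3 − (-1)·5 = 2.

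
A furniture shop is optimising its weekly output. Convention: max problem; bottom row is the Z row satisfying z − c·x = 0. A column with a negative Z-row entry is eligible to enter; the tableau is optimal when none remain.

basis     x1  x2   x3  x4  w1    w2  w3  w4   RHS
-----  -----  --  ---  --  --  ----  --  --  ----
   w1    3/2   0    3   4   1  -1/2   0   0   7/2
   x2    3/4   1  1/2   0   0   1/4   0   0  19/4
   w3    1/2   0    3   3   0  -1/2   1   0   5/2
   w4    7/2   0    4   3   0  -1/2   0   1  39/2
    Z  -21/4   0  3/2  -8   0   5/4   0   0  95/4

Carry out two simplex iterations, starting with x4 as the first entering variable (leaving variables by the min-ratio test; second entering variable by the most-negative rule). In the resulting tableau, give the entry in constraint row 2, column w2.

1/10

Ratio test on column x4 — row 1: (7/2)/4 = 7/8; row 2: entry 0 ≤ 0; row 3: (5/2)/3 = 5/6; row 4: (39/2)/3 = 13/2. Minimum is 5/6 at row 3 (w3 leaves); pivot element 3.
Divide row 3 by 3; eliminate column x4 from the other rows.
Second iteration: most negative Z-row entry is -47/12 in column x1, so x1 enters.
Ratio test on column x1 — row 1: (1/6)/(5/6) = 1/5; row 2: (19/4)/(3/4) = 19/3; row 3: (5/6)/(1/6) = 5; row 4: 17/3 = 17/3. Minimum is 1/5 at row 1 (w1 leaves); pivot element 5/6.
Divide row 1 by 5/6; eliminate column x1 from the other rows.
After both pivots, the entry at constraint row 2, column w2 is 1/10.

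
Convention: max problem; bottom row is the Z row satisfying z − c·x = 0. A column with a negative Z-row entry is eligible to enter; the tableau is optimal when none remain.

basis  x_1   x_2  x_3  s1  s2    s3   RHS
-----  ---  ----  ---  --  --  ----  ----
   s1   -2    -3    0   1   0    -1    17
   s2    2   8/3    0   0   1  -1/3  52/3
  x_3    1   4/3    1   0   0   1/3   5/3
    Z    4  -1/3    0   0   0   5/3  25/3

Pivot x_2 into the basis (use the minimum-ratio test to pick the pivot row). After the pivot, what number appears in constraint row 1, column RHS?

83/4

Ratio test on column x_2 — row 1: entry -3 ≤ 0; row 2: (52/3)/(8/3) = 13/2; row 3: (5/3)/(4/3) = 5/4. Minimum is 5/4 at row 3 (x_3 leaves); pivot element 4/3.
Divide row 3 by 4/3; eliminate column x_2 from the other rows.
Row 1 update in column RHS: 17 − (-3)·(5/4) = 83/4.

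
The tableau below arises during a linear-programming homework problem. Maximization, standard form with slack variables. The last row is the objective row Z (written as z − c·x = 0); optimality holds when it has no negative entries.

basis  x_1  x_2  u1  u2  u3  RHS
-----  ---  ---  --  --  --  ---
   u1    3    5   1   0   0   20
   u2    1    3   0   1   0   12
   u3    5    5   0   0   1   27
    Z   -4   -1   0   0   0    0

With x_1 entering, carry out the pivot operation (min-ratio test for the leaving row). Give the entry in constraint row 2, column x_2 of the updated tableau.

2

Ratio test on column x_1 — row 1: 20/3 = 20/3; row 2: 12/1 = 12; row 3: 27/5 = 27/5. Minimum is 27/5 at row 3 (u3 leaves); pivot element 5.
Divide row 3 by 5; eliminate column x_1 from the other rows.
Row 2 update in column x_2: 3 − 1·1 = 2.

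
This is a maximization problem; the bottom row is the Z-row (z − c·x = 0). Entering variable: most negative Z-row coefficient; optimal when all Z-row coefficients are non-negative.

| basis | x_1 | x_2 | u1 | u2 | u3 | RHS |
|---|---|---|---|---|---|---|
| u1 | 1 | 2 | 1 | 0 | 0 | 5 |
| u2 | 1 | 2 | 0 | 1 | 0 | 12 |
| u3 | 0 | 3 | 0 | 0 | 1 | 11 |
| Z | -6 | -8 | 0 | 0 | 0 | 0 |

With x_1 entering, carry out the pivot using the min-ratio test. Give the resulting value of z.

30

Ratio test on column x_1 — row 1: 5/1 = 5; row 2: 12/1 = 12; row 3: entry 0 ≤ 0. Minimum is 5 at row 1 (u1 leaves); pivot element 1.
Pivot on row 1; the Z-row RHS becomes 0 − (-6)·5 = 30.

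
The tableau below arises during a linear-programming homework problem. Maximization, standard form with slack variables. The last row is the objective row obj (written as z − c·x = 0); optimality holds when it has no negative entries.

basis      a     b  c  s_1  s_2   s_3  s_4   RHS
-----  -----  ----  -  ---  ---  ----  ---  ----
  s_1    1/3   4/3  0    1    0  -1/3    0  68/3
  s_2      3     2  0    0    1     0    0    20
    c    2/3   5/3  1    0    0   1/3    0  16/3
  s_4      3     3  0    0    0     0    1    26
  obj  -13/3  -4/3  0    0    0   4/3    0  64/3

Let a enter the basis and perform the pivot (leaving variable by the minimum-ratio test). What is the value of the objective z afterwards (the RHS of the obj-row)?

452/9

Ratio test on column a — row 1: (68/3)/(1/3) = 68; row 2: 20/3 = 20/3; row 3: (16/3)/(2/3) = 8; row 4: 26/3 = 26/3. Minimum is 20/3 at row 2 (s_2 leaves); pivot element 3.
Pivot on row 2; the obj-row RHS becomes 64/3 − (-13/3)·(20/3) = 452/9.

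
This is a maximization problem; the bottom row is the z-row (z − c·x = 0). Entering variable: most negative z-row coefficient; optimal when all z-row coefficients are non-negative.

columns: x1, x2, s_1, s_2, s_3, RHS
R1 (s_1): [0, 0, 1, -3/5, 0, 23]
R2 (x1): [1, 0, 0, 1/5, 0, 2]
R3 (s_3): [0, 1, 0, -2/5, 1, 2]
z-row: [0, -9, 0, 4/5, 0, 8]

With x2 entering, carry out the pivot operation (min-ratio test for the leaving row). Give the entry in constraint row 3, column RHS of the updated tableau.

Ratio test on column x2 — row 1: entry 0 ≤ 0; row 2: entry 0 ≤ 0; row 3: 2/1 = 2. Minimum is 2 at row 3 (s_3 leaves); pivot element 1.
Divide row 3 by 1; eliminate column x2 from the other rows.
In the new row 3, the RHS entry is the old entry divided by the pivot: 2/1 = 2.

2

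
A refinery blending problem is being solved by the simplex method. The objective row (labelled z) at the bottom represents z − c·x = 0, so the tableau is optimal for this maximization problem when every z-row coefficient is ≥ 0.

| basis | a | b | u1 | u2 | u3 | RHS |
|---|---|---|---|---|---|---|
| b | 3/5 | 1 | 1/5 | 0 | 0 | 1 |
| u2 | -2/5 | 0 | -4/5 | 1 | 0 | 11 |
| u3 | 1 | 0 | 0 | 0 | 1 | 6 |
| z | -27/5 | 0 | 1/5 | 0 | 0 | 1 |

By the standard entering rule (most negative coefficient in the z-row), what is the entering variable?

a

Negative z-row entries: a: -27/5.
The most negative is -27/5 in column a, so a enters.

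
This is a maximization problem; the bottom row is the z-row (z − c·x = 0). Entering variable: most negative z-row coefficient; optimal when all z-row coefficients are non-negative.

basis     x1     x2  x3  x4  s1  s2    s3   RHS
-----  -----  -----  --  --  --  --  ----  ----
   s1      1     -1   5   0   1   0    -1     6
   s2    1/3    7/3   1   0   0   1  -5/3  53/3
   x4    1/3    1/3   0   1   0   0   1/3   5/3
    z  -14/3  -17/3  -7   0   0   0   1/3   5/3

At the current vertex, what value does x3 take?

0

x3 is not in the basis, so in the current basic feasible solution x3 = 0.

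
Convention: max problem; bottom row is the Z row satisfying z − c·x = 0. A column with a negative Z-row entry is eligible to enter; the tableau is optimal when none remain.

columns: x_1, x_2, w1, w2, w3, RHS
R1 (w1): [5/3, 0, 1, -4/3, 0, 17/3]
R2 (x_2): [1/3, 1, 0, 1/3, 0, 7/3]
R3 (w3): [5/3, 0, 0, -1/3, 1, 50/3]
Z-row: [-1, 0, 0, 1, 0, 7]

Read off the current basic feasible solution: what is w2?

0

w2 is not in the basis, so in the current basic feasible solution w2 = 0.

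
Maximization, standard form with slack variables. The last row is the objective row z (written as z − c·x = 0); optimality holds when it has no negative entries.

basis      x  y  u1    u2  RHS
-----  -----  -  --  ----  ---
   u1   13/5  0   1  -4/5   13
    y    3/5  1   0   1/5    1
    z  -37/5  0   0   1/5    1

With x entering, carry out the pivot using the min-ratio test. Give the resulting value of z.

40/3

Ratio test on column x — row 1: 13/(13/5) = 5; row 2: 1/(3/5) = 5/3. Minimum is 5/3 at row 2 (y leaves); pivot element 3/5.
Pivot on row 2; the z-row RHS becomes 1 − (-37/5)·(5/3) = 40/3.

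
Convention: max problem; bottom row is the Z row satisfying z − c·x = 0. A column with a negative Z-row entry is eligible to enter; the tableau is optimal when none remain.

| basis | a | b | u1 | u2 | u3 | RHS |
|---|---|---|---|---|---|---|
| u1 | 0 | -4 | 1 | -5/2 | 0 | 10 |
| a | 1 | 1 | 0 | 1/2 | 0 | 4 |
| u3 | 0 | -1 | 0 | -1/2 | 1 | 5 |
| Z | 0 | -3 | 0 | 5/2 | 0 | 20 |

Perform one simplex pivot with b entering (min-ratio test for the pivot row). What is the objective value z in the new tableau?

32

Ratio test on column b — row 1: entry -4 ≤ 0; row 2: 4/1 = 4; row 3: entry -1 ≤ 0. Minimum is 4 at row 2 (a leaves); pivot element 1.
Pivot on row 2; the Z-row RHS becomes 20 − (-3)·4 = 32.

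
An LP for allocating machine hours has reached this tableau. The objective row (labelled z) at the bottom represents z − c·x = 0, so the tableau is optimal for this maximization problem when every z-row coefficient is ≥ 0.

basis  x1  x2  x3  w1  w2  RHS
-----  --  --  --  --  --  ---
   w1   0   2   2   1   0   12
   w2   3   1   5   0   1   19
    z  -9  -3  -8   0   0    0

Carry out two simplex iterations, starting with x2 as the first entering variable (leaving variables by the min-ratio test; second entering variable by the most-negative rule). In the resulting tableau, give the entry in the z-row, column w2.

Ratio test on column x2 — row 1: 12/2 = 6; row 2: 19/1 = 19. Minimum is 6 at row 1 (w1 leaves); pivot element 2.
Divide row 1 by 2; eliminate column x2 from the other rows.
Second iteration: most negative z-row entry is -9 in column x1, so x1 enters.
Ratio test on column x1 — row 1: entry 0 ≤ 0; row 2: 13/3 = 13/3. Minimum is 13/3 at row 2 (w2 leaves); pivot element 3.
Divide row 2 by 3; eliminate column x1 from the other rows.
After both pivots, the entry at the z-row, column w2 is 3.

3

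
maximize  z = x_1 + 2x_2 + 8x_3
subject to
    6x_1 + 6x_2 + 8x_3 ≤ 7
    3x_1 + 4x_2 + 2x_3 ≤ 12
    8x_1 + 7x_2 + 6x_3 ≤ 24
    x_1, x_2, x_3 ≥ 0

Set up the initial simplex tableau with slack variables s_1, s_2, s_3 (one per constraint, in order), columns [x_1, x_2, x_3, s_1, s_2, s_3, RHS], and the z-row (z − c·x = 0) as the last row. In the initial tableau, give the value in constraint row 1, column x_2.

6

Constraint 1 has coefficient 6 on x_2.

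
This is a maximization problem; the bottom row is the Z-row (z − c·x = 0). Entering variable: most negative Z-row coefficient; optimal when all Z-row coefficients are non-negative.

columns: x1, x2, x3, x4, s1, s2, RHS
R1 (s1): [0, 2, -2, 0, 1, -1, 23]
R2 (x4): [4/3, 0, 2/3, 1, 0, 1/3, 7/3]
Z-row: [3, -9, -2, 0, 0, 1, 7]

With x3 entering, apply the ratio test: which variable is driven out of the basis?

x4

Column x3 entries and ratios — s1: -2 ≤ 0, skip; x4: (7/3)/(2/3) = 7/2.
Smallest ratio is 7/2 in the row of x4, so x4 leaves.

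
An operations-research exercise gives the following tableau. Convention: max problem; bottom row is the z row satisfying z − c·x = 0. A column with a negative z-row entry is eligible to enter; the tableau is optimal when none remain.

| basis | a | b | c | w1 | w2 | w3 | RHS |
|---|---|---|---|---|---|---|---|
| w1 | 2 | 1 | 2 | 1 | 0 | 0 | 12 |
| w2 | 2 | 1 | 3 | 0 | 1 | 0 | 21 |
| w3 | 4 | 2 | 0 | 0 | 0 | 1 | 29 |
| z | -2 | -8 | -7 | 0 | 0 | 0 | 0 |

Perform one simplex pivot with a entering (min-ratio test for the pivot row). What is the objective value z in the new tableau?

Ratio test on column a — row 1: 12/2 = 6; row 2: 21/2 = 21/2; row 3: 29/4 = 29/4. Minimum is 6 at row 1 (w1 leaves); pivot element 2.
Pivot on row 1; the z-row RHS becomes 0 − (-2)·6 = 12.

12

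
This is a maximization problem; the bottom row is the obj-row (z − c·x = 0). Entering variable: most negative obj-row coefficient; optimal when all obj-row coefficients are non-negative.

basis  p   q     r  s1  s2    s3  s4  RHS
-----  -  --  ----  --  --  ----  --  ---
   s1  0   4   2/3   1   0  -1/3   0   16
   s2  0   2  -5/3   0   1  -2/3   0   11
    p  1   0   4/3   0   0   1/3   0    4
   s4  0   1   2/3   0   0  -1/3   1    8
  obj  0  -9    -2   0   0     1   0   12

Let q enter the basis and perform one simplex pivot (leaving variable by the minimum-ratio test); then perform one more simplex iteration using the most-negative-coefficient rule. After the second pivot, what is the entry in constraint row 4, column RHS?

5/2

Ratio test on column q — row 1: 16/4 = 4; row 2: 11/2 = 11/2; row 3: entry 0 ≤ 0; row 4: 8/1 = 8. Minimum is 4 at row 1 (s1 leaves); pivot element 4.
Divide row 1 by 4; eliminate column q from the other rows.
Second iteration: most negative obj-row entry is -1/2 in column r, so r enters.
Ratio test on column r — row 1: 4/(1/6) = 24; row 2: entry -2 ≤ 0; row 3: 4/(4/3) = 3; row 4: 4/(1/2) = 8. Minimum is 3 at row 3 (p leaves); pivot element 4/3.
Divide row 3 by 4/3; eliminate column r from the other rows.
After both pivots, the entry at constraint row 4, column RHS is 5/2.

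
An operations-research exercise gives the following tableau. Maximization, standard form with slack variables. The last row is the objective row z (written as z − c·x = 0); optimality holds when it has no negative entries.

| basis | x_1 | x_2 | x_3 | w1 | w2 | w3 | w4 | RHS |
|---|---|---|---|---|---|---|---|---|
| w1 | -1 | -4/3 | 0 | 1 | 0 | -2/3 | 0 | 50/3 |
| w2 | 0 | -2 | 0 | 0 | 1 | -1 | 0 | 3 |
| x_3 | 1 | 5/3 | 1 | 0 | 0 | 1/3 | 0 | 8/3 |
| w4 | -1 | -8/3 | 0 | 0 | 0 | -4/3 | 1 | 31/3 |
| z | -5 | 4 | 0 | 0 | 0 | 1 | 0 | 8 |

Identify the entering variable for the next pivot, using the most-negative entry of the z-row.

Negative z-row entries: x_1: -5.
The most negative is -5 in column x_1, so x_1 enters.

x_1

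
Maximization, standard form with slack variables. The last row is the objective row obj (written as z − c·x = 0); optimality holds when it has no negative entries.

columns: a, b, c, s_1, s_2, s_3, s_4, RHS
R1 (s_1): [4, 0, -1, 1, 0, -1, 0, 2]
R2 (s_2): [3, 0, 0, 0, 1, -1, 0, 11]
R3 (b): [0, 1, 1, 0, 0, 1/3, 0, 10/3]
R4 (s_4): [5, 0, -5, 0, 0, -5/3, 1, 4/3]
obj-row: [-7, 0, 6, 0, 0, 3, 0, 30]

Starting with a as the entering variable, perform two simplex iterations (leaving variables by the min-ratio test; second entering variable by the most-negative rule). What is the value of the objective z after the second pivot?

1448/45

Ratio test on column a — row 1: 2/4 = 1/2; row 2: 11/3 = 11/3; row 3: entry 0 ≤ 0; row 4: (4/3)/5 = 4/15. Minimum is 4/15 at row 4 (s_4 leaves); pivot element 5.
Pivot on row 4; the obj-row RHS becomes 30 − (-7)·(4/15) = 478/15.
Next entering variable (most negative obj-row entry -1): c.
Ratio test on column c — row 1: (14/15)/3 = 14/45; row 2: (51/5)/3 = 17/5; row 3: (10/3)/1 = 10/3; row 4: entry -1 ≤ 0. Minimum is 14/45 at row 1 (s_1 leaves); pivot element 3.
After the second pivot the obj-row RHS is 478/15 − (-1)·(14/45) = 1448/45.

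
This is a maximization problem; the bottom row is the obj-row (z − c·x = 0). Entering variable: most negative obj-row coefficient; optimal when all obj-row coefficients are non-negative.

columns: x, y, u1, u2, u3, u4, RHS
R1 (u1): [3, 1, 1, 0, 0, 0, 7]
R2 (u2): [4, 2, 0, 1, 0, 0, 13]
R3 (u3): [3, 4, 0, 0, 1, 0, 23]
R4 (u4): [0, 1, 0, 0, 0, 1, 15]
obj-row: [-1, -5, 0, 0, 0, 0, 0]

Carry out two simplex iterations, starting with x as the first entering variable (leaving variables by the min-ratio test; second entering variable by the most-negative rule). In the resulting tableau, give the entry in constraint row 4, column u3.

-1/3

Ratio test on column x — row 1: 7/3 = 7/3; row 2: 13/4 = 13/4; row 3: 23/3 = 23/3; row 4: entry 0 ≤ 0. Minimum is 7/3 at row 1 (u1 leaves); pivot element 3.
Divide row 1 by 3; eliminate column x from the other rows.
Second iteration: most negative obj-row entry is -14/3 in column y, so y enters.
Ratio test on column y — row 1: (7/3)/(1/3) = 7; row 2: (11/3)/(2/3) = 11/2; row 3: 16/3 = 16/3; row 4: 15/1 = 15. Minimum is 16/3 at row 3 (u3 leaves); pivot element 3.
Divide row 3 by 3; eliminate column y from the other rows.
After both pivots, the entry at constraint row 4, column u3 is -1/3.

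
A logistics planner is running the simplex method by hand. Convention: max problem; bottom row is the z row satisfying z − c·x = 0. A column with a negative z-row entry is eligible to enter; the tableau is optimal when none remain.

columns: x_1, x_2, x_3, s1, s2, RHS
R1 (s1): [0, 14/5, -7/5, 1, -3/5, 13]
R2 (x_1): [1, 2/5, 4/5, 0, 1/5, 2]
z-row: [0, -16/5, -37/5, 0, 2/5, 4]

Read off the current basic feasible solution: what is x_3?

0

x_3 is not in the basis, so in the current basic feasible solution x_3 = 0.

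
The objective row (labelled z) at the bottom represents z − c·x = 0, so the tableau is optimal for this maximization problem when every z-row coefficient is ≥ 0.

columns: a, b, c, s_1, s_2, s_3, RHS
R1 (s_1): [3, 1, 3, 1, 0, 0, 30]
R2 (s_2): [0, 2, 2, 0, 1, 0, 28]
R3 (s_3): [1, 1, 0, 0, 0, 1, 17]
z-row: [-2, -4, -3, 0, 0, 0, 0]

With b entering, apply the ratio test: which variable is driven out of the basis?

s_2

Column b entries and ratios — s_1: 30/1 = 30; s_2: 28/2 = 14; s_3: 17/1 = 17.
Smallest ratio is 14 in the row of s_2, so s_2 leaves.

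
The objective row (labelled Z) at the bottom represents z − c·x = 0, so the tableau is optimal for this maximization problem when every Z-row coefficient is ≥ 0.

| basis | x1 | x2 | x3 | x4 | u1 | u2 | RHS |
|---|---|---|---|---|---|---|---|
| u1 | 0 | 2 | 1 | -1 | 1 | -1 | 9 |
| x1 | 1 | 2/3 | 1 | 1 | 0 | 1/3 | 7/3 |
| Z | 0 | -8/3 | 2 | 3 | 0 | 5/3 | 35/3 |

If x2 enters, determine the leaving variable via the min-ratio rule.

Column x2 entries and ratios — u1: 9/2 = 9/2; x1: (7/3)/(2/3) = 7/2.
Smallest ratio is 7/2 in the row of x1, so x1 leaves.

x1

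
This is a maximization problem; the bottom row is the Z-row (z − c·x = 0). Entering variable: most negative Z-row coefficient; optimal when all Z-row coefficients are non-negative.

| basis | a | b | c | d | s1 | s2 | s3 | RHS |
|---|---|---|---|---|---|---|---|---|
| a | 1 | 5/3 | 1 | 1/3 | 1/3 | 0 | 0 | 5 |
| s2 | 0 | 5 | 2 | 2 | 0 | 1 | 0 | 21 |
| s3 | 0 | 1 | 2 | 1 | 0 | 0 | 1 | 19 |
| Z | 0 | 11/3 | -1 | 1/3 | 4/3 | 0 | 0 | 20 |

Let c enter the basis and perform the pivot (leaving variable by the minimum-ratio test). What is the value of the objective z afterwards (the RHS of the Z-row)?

Ratio test on column c — row 1: 5/1 = 5; row 2: 21/2 = 21/2; row 3: 19/2 = 19/2. Minimum is 5 at row 1 (a leaves); pivot element 1.
Pivot on row 1; the Z-row RHS becomes 20 − (-1)·5 = 25.

25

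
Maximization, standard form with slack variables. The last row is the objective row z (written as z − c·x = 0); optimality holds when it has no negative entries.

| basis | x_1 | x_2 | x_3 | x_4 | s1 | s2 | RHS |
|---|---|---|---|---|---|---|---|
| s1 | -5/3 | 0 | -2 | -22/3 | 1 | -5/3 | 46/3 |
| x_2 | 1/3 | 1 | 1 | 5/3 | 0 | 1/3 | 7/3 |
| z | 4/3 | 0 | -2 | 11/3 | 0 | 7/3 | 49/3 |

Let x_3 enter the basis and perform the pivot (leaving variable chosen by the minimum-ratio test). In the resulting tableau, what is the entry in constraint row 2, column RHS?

Ratio test on column x_3 — row 1: entry -2 ≤ 0; row 2: (7/3)/1 = 7/3. Minimum is 7/3 at row 2 (x_2 leaves); pivot element 1.
Divide row 2 by 1; eliminate column x_3 from the other rows.
In the new row 2, the RHS entry is the old entry divided by the pivot: (7/3)/1 = 7/3.

7/3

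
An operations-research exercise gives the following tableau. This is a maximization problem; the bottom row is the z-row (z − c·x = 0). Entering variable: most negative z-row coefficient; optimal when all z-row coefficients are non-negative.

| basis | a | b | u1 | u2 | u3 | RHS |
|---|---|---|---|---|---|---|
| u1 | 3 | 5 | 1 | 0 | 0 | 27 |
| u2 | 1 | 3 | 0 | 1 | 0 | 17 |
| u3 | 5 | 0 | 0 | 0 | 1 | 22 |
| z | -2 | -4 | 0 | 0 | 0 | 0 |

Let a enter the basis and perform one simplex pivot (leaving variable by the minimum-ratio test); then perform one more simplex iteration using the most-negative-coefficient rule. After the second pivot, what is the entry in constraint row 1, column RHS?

69/25

Ratio test on column a — row 1: 27/3 = 9; row 2: 17/1 = 17; row 3: 22/5 = 22/5. Minimum is 22/5 at row 3 (u3 leaves); pivot element 5.
Divide row 3 by 5; eliminate column a from the other rows.
Second iteration: most negative z-row entry is -4 in column b, so b enters.
Ratio test on column b — row 1: (69/5)/5 = 69/25; row 2: (63/5)/3 = 21/5; row 3: entry 0 ≤ 0. Minimum is 69/25 at row 1 (u1 leaves); pivot element 5.
Divide row 1 by 5; eliminate column b from the other rows.
After both pivots, the entry at constraint row 1, column RHS is 69/25.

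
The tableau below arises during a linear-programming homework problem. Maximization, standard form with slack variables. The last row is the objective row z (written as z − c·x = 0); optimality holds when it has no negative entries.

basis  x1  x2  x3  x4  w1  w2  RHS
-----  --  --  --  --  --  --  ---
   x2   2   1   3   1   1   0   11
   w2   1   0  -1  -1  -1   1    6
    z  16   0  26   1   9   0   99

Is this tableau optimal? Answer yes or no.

yes

Every z-row coefficient is ≥ 0, so the tableau is optimal.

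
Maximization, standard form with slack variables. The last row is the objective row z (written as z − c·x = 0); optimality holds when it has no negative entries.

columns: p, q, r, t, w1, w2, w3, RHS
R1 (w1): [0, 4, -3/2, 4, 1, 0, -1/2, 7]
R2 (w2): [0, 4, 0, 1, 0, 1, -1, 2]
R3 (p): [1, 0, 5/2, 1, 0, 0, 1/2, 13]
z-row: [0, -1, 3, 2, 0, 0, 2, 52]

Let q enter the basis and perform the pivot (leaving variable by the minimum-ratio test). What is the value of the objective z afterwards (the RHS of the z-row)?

Ratio test on column q — row 1: 7/4 = 7/4; row 2: 2/4 = 1/2; row 3: entry 0 ≤ 0. Minimum is 1/2 at row 2 (w2 leaves); pivot element 4.
Pivot on row 2; the z-row RHS becomes 52 − (-1)·(1/2) = 105/2.

105/2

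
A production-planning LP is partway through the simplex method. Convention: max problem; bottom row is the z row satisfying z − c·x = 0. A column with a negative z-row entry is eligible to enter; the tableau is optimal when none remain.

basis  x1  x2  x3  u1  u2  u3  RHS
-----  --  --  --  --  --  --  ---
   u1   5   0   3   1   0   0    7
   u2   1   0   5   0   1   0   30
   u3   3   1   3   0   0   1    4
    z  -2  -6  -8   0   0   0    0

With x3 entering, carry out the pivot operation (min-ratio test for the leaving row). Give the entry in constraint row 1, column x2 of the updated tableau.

-1

Ratio test on column x3 — row 1: 7/3 = 7/3; row 2: 30/5 = 6; row 3: 4/3 = 4/3. Minimum is 4/3 at row 3 (u3 leaves); pivot element 3.
Divide row 3 by 3; eliminate column x3 from the other rows.
Row 1 update in column x2: 0 − 3·(1/3) = -1.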